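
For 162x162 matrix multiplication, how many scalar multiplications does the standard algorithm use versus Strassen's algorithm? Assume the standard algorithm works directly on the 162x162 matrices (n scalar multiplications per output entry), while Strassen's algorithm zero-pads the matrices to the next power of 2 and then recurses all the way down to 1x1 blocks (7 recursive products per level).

Matrix multiplication for 162x162 matrices:

Strassen's algorithm requires power-of-2 dimensions. Pad 162x162 to 256x256 (next power of 2).

Standard algorithm: 162^3 = 4251528 multiplications
Strassen's algorithm: 7^(log2(256)) = 7^8 = 5764801 multiplications
Difference: 4251528 - 5764801 = -1513273 (Strassen uses MORE here due to padding overhead — for small or just-over-power-of-2 n, padding can outweigh the per-level savings)

Standard: 4251528 multiplications (162^3). Strassen: 5764801 multiplications (7^8, after padding to 256x256). Strassen reduces 8 recursive multiplications to 7 at each level.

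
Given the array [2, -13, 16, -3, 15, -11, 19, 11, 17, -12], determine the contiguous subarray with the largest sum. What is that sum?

Using Kadane's algorithm on [2, -13, 16, -3, 15, -11, 19, 11, 17, -12]:

Scanning through the array:
Position 1 (value -13): max_ending_here = -11, max_so_far = 2
Position 2 (value 16): max_ending_here = 16, max_so_far = 16
Position 3 (value -3): max_ending_here = 13, max_so_far = 16
Position 4 (value 15): max_ending_here = 28, max_so_far = 28
Position 5 (value -11): max_ending_here = 17, max_so_far = 28
Position 6 (value 19): max_ending_here = 36, max_so_far = 36
Position 7 (value 11): max_ending_here = 47, max_so_far = 47
Position 8 (value 17): max_ending_here = 64, max_so_far = 64
Position 9 (value -12): max_ending_here = 52, max_so_far = 64

Maximum subarray: [16, -3, 15, -11, 19, 11, 17]
Maximum sum: 64

The maximum subarray is [16, -3, 15, -11, 19, 11, 17] with sum 64. This subarray runs from index 2 to index 8.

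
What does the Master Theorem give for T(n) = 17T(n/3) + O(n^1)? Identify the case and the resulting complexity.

Master Theorem for T(n) = 17T(n/3) + O(n^1):

a = 17, b = 3, c = 1
log_b(a) = log_3(17) = 2.5789

Case 1: c = 1 < log_3(17) = 2.5789
T(n) = O(n^(log_3 17))

For T(n) = 17T(n/3) + O(n^1): log_3(17) = 2.5789. This is Case 1 of the Master Theorem (c < log_b(a), work dominated by leaves), giving O(n^(log_3 17)).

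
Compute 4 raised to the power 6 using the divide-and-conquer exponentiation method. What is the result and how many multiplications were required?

Computing 4^6 by squaring (build up from 4^1; each line after the first costs one multiplication):

4^1 = 4
4^2 = (4^1)^2 = 4^2 = 16
4^3 = 4 * 4^2 = 4 * 16 = 64
4^6 = (4^3)^2 = 64^2 = 4096

Result: 4096
Multiplications needed: 3 (3 lines after 4^1)

4^6 = 4096. Using exponentiation by squaring, this requires 3 multiplications. The key idea: if the exponent is even, square the half-power; if odd, multiply by the base once.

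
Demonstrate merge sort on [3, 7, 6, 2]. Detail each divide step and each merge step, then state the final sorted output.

Merge sort trace:

Split: [3, 7, 6, 2] -> [3, 7] and [6, 2]
  Split: [3, 7] -> [3] and [7]
  Merge: [3] + [7] -> [3, 7]
  Split: [6, 2] -> [6] and [2]
  Merge: [6] + [2] -> [2, 6]
Merge: [3, 7] + [2, 6] -> [2, 3, 6, 7]

Final sorted array: [2, 3, 6, 7]

The merge sort proceeds by recursively splitting the array and merging sorted halves.
After all merges, the sorted array is [2, 3, 6, 7].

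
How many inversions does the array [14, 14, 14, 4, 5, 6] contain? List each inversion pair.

Finding inversions in [14, 14, 14, 4, 5, 6]:

(0, 3): arr[0]=14 > arr[3]=4
(0, 4): arr[0]=14 > arr[4]=5
(0, 5): arr[0]=14 > arr[5]=6
(1, 3): arr[1]=14 > arr[3]=4
(1, 4): arr[1]=14 > arr[4]=5
(1, 5): arr[1]=14 > arr[5]=6
(2, 3): arr[2]=14 > arr[3]=4
(2, 4): arr[2]=14 > arr[4]=5
(2, 5): arr[2]=14 > arr[5]=6

Total inversions: 9

The array has 9 inversion(s): (0,3), (0,4), (0,5), (1,3), (1,4), (1,5), (2,3), (2,4), (2,5). Each pair (i,j) satisfies i < j and arr[i] > arr[j].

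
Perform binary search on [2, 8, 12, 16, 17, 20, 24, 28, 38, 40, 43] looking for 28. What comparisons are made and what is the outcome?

Binary search for 28 in [2, 8, 12, 16, 17, 20, 24, 28, 38, 40, 43]:

lo=0, hi=10, mid=5, arr[mid]=20 -> 20 < 28, search right half
lo=6, hi=10, mid=8, arr[mid]=38 -> 38 > 28, search left half
lo=6, hi=7, mid=6, arr[mid]=24 -> 24 < 28, search right half
lo=7, hi=7, mid=7, arr[mid]=28 -> Found target at index 7!

Binary search finds 28 at index 7 after 4 comparisons. The search repeatedly halves the search space by comparing with the middle element.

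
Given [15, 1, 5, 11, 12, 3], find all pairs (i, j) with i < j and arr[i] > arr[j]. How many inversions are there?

Finding inversions in [15, 1, 5, 11, 12, 3]:

(0, 1): arr[0]=15 > arr[1]=1
(0, 2): arr[0]=15 > arr[2]=5
(0, 3): arr[0]=15 > arr[3]=11
(0, 4): arr[0]=15 > arr[4]=12
(0, 5): arr[0]=15 > arr[5]=3
(2, 5): arr[2]=5 > arr[5]=3
(3, 5): arr[3]=11 > arr[5]=3
(4, 5): arr[4]=12 > arr[5]=3

Total inversions: 8

The array has 8 inversion(s): (0,1), (0,2), (0,3), (0,4), (0,5), (2,5), (3,5), (4,5). Each pair (i,j) satisfies i < j and arr[i] > arr[j].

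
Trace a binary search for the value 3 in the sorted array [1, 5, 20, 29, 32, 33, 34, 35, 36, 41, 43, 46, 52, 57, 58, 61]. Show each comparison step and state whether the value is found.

Binary search for 3 in [1, 5, 20, 29, 32, 33, 34, 35, 36, 41, 43, 46, 52, 57, 58, 61]:

lo=0, hi=15, mid=7, arr[mid]=35 -> 35 > 3, search left half
lo=0, hi=6, mid=3, arr[mid]=29 -> 29 > 3, search left half
lo=0, hi=2, mid=1, arr[mid]=5 -> 5 > 3, search left half
lo=0, hi=0, mid=0, arr[mid]=1 -> 1 < 3, search right half
lo=1 > hi=0, target 3 not found

Binary search determines that 3 is not in the array after 4 comparisons. The search space was exhausted without finding the target.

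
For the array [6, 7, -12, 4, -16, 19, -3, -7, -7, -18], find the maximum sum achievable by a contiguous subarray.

Using Kadane's algorithm on [6, 7, -12, 4, -16, 19, -3, -7, -7, -18]:

Scanning through the array:
Position 1 (value 7): max_ending_here = 13, max_so_far = 13
Position 2 (value -12): max_ending_here = 1, max_so_far = 13
Position 3 (value 4): max_ending_here = 5, max_so_far = 13
Position 4 (value -16): max_ending_here = -11, max_so_far = 13
Position 5 (value 19): max_ending_here = 19, max_so_far = 19
Position 6 (value -3): max_ending_here = 16, max_so_far = 19
Position 7 (value -7): max_ending_here = 9, max_so_far = 19
Position 8 (value -7): max_ending_here = 2, max_so_far = 19
Position 9 (value -18): max_ending_here = -16, max_so_far = 19

Maximum subarray: [19]
Maximum sum: 19

The maximum subarray is [19] with sum 19. This subarray runs from index 5 to index 5.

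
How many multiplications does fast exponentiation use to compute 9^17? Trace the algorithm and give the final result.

Computing 9^17 by squaring (build up from 9^1; each line after the first costs one multiplication):

9^1 = 9
9^2 = (9^1)^2 = 9^2 = 81
9^4 = (9^2)^2 = 81^2 = 6561
9^8 = (9^4)^2 = 6561^2 = 43046721
9^16 = (9^8)^2 = 43046721^2 = 1853020188851841
9^17 = 9 * 9^16 = 9 * 1853020188851841 = 16677181699666569

Result: 16677181699666569
Multiplications needed: 5 (5 lines after 9^1)

9^17 = 16677181699666569. Using exponentiation by squaring, this requires 5 multiplications. The key idea: if the exponent is even, square the half-power; if odd, multiply by the base once.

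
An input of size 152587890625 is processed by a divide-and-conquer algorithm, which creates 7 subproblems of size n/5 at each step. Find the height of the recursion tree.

For divide and conquer with division factor 5:

Problem sizes at each level:
Level 0: 152587890625
Level 1: 30517578125
Level 2: 6103515625
Level 3: 1220703125
Level 4: 244140625
Level 5: 48828125
Level 6: 9765625
Level 7: 1953125
Level 8: 390625
Level 9: 78125
Level 10: 15625
Level 11: 3125
Level 12: 625
Level 13: 125
Level 14: 25
Level 15: 5
Level 16: 1

The root is level 0 and the size-1 base case is level 16 (the tree spans levels 0 through 16, i.e. 17 levels counting the root), so the depth is the number of divisions: log_5(152587890625) = 16

The recursion tree depth is log_5(152587890625) = 16. At each level, the problem size is divided by 5, so it takes 16 divisions to reduce to a base case of size 1. The algorithm makes 7 recursive calls at each level.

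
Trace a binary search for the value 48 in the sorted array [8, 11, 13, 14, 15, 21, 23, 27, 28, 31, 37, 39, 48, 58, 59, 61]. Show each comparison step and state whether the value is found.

Binary search for 48 in [8, 11, 13, 14, 15, 21, 23, 27, 28, 31, 37, 39, 48, 58, 59, 61]:

lo=0, hi=15, mid=7, arr[mid]=27 -> 27 < 48, search right half
lo=8, hi=15, mid=11, arr[mid]=39 -> 39 < 48, search right half
lo=12, hi=15, mid=13, arr[mid]=58 -> 58 > 48, search left half
lo=12, hi=12, mid=12, arr[mid]=48 -> Found target at index 12!

Binary search finds 48 at index 12 after 4 comparisons. The search repeatedly halves the search space by comparing with the middle element.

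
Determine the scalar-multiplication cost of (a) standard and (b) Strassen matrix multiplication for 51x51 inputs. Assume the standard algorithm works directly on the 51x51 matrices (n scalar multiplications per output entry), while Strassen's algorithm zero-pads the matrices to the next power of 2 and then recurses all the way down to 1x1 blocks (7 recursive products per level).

Matrix multiplication for 51x51 matrices:

Strassen's algorithm requires power-of-2 dimensions. Pad 51x51 to 64x64 (next power of 2).

Standard algorithm: 51^3 = 132651 multiplications
Strassen's algorithm: 7^(log2(64)) = 7^6 = 117649 multiplications
Savings: 132651 - 117649 = 15002 multiplications

Standard: 132651 multiplications (51^3). Strassen: 117649 multiplications (7^6, after padding to 64x64). Strassen reduces 8 recursive multiplications to 7 at each level.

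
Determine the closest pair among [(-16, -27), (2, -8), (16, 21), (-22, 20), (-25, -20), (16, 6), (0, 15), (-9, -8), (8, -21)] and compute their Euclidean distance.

Computing all pairwise distances among 9 points:

d((-16, -27), (2, -8)) = 26.1725
d((-16, -27), (16, 21)) = 57.6888
d((-16, -27), (-22, 20)) = 47.3814
d((-16, -27), (-25, -20)) = 11.4018
d((-16, -27), (16, 6)) = 45.9674
d((-16, -27), (0, 15)) = 44.9444
d((-16, -27), (-9, -8)) = 20.2485
d((-16, -27), (8, -21)) = 24.7386
d((2, -8), (16, 21)) = 32.2025
d((2, -8), (-22, 20)) = 36.8782
d((2, -8), (-25, -20)) = 29.5466
d((2, -8), (16, 6)) = 19.799
d((2, -8), (0, 15)) = 23.0868
d((2, -8), (-9, -8)) = 11.0 <-- minimum
d((2, -8), (8, -21)) = 14.3178
d((16, 21), (-22, 20)) = 38.0132
d((16, 21), (-25, -20)) = 57.9828
d((16, 21), (16, 6)) = 15.0
d((16, 21), (0, 15)) = 17.088
d((16, 21), (-9, -8)) = 38.2884
d((16, 21), (8, -21)) = 42.7551
d((-22, 20), (-25, -20)) = 40.1123
d((-22, 20), (16, 6)) = 40.4969
d((-22, 20), (0, 15)) = 22.561
d((-22, 20), (-9, -8)) = 30.8707
d((-22, 20), (8, -21)) = 50.8035
d((-25, -20), (16, 6)) = 48.5489
d((-25, -20), (0, 15)) = 43.0116
d((-25, -20), (-9, -8)) = 20.0
d((-25, -20), (8, -21)) = 33.0151
d((16, 6), (0, 15)) = 18.3576
d((16, 6), (-9, -8)) = 28.6531
d((16, 6), (8, -21)) = 28.1603
d((0, 15), (-9, -8)) = 24.6982
d((0, 15), (8, -21)) = 36.8782
d((-9, -8), (8, -21)) = 21.4009

Closest pair: (2, -8) and (-9, -8) with distance 11.0

The closest pair is (2, -8) and (-9, -8) with Euclidean distance 11.0. For 9 points, brute-force pairwise comparison is shown above. For large n, the divide-and-conquer algorithm (sort by x, recurse on halves, check the dividing strip) achieves O(n log n).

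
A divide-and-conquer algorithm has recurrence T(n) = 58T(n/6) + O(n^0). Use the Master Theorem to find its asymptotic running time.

Master Theorem for T(n) = 58T(n/6) + O(n^0):

a = 58, b = 6, c = 0
log_b(a) = log_6(58) = 2.2662

Case 1: c = 0 < log_6(58) = 2.2662
T(n) = O(n^(log_6 58))

For T(n) = 58T(n/6) + O(n^0): log_6(58) = 2.2662. This is Case 1 of the Master Theorem (c < log_b(a), work dominated by leaves), giving O(n^(log_6 58)).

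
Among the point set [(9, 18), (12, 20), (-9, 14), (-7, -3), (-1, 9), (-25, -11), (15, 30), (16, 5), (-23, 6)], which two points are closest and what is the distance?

Computing all pairwise distances among 9 points:

d((9, 18), (12, 20)) = 3.6056 <-- minimum
d((9, 18), (-9, 14)) = 18.4391
d((9, 18), (-7, -3)) = 26.4008
d((9, 18), (-1, 9)) = 13.4536
d((9, 18), (-25, -11)) = 44.6878
d((9, 18), (15, 30)) = 13.4164
d((9, 18), (16, 5)) = 14.7648
d((9, 18), (-23, 6)) = 34.176
d((12, 20), (-9, 14)) = 21.8403
d((12, 20), (-7, -3)) = 29.8329
d((12, 20), (-1, 9)) = 17.0294
d((12, 20), (-25, -11)) = 48.2701
d((12, 20), (15, 30)) = 10.4403
d((12, 20), (16, 5)) = 15.5242
d((12, 20), (-23, 6)) = 37.6962
d((-9, 14), (-7, -3)) = 17.1172
d((-9, 14), (-1, 9)) = 9.434
d((-9, 14), (-25, -11)) = 29.6816
d((-9, 14), (15, 30)) = 28.8444
d((-9, 14), (16, 5)) = 26.5707
d((-9, 14), (-23, 6)) = 16.1245
d((-7, -3), (-1, 9)) = 13.4164
d((-7, -3), (-25, -11)) = 19.6977
d((-7, -3), (15, 30)) = 39.6611
d((-7, -3), (16, 5)) = 24.3516
d((-7, -3), (-23, 6)) = 18.3576
d((-1, 9), (-25, -11)) = 31.241
d((-1, 9), (15, 30)) = 26.4008
d((-1, 9), (16, 5)) = 17.4642
d((-1, 9), (-23, 6)) = 22.2036
d((-25, -11), (15, 30)) = 57.28
d((-25, -11), (16, 5)) = 44.0114
d((-25, -11), (-23, 6)) = 17.1172
d((15, 30), (16, 5)) = 25.02
d((15, 30), (-23, 6)) = 44.9444
d((16, 5), (-23, 6)) = 39.0128

Closest pair: (9, 18) and (12, 20) with distance 3.6056

The closest pair is (9, 18) and (12, 20) with Euclidean distance 3.6056. For 9 points, brute-force pairwise comparison is shown above. For large n, the divide-and-conquer algorithm (sort by x, recurse on halves, check the dividing strip) achieves O(n log n).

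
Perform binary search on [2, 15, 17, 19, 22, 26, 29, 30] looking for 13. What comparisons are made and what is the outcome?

Binary search for 13 in [2, 15, 17, 19, 22, 26, 29, 30]:

lo=0, hi=7, mid=3, arr[mid]=19 -> 19 > 13, search left half
lo=0, hi=2, mid=1, arr[mid]=15 -> 15 > 13, search left half
lo=0, hi=0, mid=0, arr[mid]=2 -> 2 < 13, search right half
lo=1 > hi=0, target 13 not found

Binary search determines that 13 is not in the array after 3 comparisons. The search space was exhausted without finding the target.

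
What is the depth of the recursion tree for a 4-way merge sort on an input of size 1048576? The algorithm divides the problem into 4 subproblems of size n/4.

For divide and conquer with division factor 4:

Problem sizes at each level:
Level 0: 1048576
Level 1: 262144
Level 2: 65536
Level 3: 16384
Level 4: 4096
Level 5: 1024
Level 6: 256
Level 7: 64
Level 8: 16
Level 9: 4
Level 10: 1

The root is level 0 and the size-1 base case is level 10 (the tree spans levels 0 through 10, i.e. 11 levels counting the root), so the depth is the number of divisions: log_4(1048576) = 10

The recursion tree depth is log_4(1048576) = 10. At each level, the problem size is divided by 4, so it takes 10 divisions to reduce to a base case of size 1. The algorithm makes 4 recursive calls at each level.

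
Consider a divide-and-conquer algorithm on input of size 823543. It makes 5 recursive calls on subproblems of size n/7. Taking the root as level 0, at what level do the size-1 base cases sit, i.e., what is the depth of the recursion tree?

For divide and conquer with division factor 7:

Problem sizes at each level:
Level 0: 823543
Level 1: 117649
Level 2: 16807
Level 3: 2401
Level 4: 343
Level 5: 49
Level 6: 7
Level 7: 1

The root is level 0 and the size-1 base case is level 7 (the tree spans levels 0 through 7, i.e. 8 levels counting the root), so the depth is the number of divisions: log_7(823543) = 7

The recursion tree depth is log_7(823543) = 7. At each level, the problem size is divided by 7, so it takes 7 divisions to reduce to a base case of size 1. The algorithm makes 5 recursive calls at each level.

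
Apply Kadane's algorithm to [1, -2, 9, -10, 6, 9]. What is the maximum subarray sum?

Using Kadane's algorithm on [1, -2, 9, -10, 6, 9]:

Scanning through the array:
Position 1 (value -2): max_ending_here = -1, max_so_far = 1
Position 2 (value 9): max_ending_here = 9, max_so_far = 9
Position 3 (value -10): max_ending_here = -1, max_so_far = 9
Position 4 (value 6): max_ending_here = 6, max_so_far = 9
Position 5 (value 9): max_ending_here = 15, max_so_far = 15

Maximum subarray: [6, 9]
Maximum sum: 15

The maximum subarray is [6, 9] with sum 15. This subarray runs from index 4 to index 5.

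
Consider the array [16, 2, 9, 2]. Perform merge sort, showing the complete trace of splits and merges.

Merge sort trace:

Split: [16, 2, 9, 2] -> [16, 2] and [9, 2]
  Split: [16, 2] -> [16] and [2]
  Merge: [16] + [2] -> [2, 16]
  Split: [9, 2] -> [9] and [2]
  Merge: [9] + [2] -> [2, 9]
Merge: [2, 16] + [2, 9] -> [2, 2, 9, 16]

Final sorted array: [2, 2, 9, 16]

The merge sort proceeds by recursively splitting the array and merging sorted halves.
After all merges, the sorted array is [2, 2, 9, 16].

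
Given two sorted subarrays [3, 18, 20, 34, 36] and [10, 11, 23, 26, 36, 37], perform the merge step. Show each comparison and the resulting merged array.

Merging process:

Compare 3 vs 10: take 3 from left. Merged: [3]
Compare 18 vs 10: take 10 from right. Merged: [3, 10]
Compare 18 vs 11: take 11 from right. Merged: [3, 10, 11]
Compare 18 vs 23: take 18 from left. Merged: [3, 10, 11, 18]
Compare 20 vs 23: take 20 from left. Merged: [3, 10, 11, 18, 20]
Compare 34 vs 23: take 23 from right. Merged: [3, 10, 11, 18, 20, 23]
Compare 34 vs 26: take 26 from right. Merged: [3, 10, 11, 18, 20, 23, 26]
Compare 34 vs 36: take 34 from left. Merged: [3, 10, 11, 18, 20, 23, 26, 34]
Compare 36 vs 36: take 36 from left. Merged: [3, 10, 11, 18, 20, 23, 26, 34, 36]
Append remaining from right: [36, 37]. Merged: [3, 10, 11, 18, 20, 23, 26, 34, 36, 36, 37]

Final merged array: [3, 10, 11, 18, 20, 23, 26, 34, 36, 36, 37]
Total comparisons: 9

The merged array is [3, 10, 11, 18, 20, 23, 26, 34, 36, 36, 37], requiring 9 comparisons. The merge step runs in O(n) time where n is the total number of elements.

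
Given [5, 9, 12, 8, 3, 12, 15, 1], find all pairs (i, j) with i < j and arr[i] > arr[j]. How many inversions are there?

Finding inversions in [5, 9, 12, 8, 3, 12, 15, 1]:

(0, 4): arr[0]=5 > arr[4]=3
(0, 7): arr[0]=5 > arr[7]=1
(1, 3): arr[1]=9 > arr[3]=8
(1, 4): arr[1]=9 > arr[4]=3
(1, 7): arr[1]=9 > arr[7]=1
(2, 3): arr[2]=12 > arr[3]=8
(2, 4): arr[2]=12 > arr[4]=3
(2, 7): arr[2]=12 > arr[7]=1
(3, 4): arr[3]=8 > arr[4]=3
(3, 7): arr[3]=8 > arr[7]=1
(4, 7): arr[4]=3 > arr[7]=1
(5, 7): arr[5]=12 > arr[7]=1
(6, 7): arr[6]=15 > arr[7]=1

Total inversions: 13

The array has 13 inversion(s): (0,4), (0,7), (1,3), (1,4), (1,7), (2,3), (2,4), (2,7), (3,4), (3,7), (4,7), (5,7), (6,7). Each pair (i,j) satisfies i < j and arr[i] > arr[j].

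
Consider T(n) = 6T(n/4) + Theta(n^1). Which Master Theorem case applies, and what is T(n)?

Master Theorem for T(n) = 6T(n/4) + O(n^1):

a = 6, b = 4, c = 1
log_b(a) = log_4(6) = 1.2925

Case 1: c = 1 < log_4(6) = 1.2925
T(n) = O(n^(log_4 6))

For T(n) = 6T(n/4) + O(n^1): log_4(6) = 1.2925. This is Case 1 of the Master Theorem (c < log_b(a), work dominated by leaves), giving O(n^(log_4 6)).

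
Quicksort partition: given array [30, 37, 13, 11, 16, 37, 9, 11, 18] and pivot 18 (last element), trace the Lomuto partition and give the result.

Lomuto partition with pivot = 18:

Initial array: [30, 37, 13, 11, 16, 37, 9, 11, 18]

arr[0]=30 > 18: no swap
arr[1]=37 > 18: no swap
arr[2]=13 <= 18: swap with position 0, array becomes [13, 37, 30, 11, 16, 37, 9, 11, 18]
arr[3]=11 <= 18: swap with position 1, array becomes [13, 11, 30, 37, 16, 37, 9, 11, 18]
arr[4]=16 <= 18: swap with position 2, array becomes [13, 11, 16, 37, 30, 37, 9, 11, 18]
arr[5]=37 > 18: no swap
arr[6]=9 <= 18: swap with position 3, array becomes [13, 11, 16, 9, 30, 37, 37, 11, 18]
arr[7]=11 <= 18: swap with position 4, array becomes [13, 11, 16, 9, 11, 37, 37, 30, 18]

Place pivot at position 5: [13, 11, 16, 9, 11, 18, 37, 30, 37]
Pivot position: 5

After partitioning with pivot 18, the array becomes [13, 11, 16, 9, 11, 18, 37, 30, 37]. The pivot is placed at index 5. All elements to the left of the pivot are <= 18, and all elements to the right are > 18.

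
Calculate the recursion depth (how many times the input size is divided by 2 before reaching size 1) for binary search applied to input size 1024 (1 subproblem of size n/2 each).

For divide and conquer with division factor 2:

Problem sizes at each level:
Level 0: 1024
Level 1: 512
Level 2: 256
Level 3: 128
Level 4: 64
Level 5: 32
Level 6: 16
Level 7: 8
Level 8: 4
Level 9: 2
Level 10: 1

The root is level 0 and the size-1 base case is level 10 (the tree spans levels 0 through 10, i.e. 11 levels counting the root), so the depth is the number of divisions: log_2(1024) = 10

The recursion tree depth is log_2(1024) = 10. At each level, the problem size is divided by 2, so it takes 10 divisions to reduce to a base case of size 1. The algorithm makes 1 recursive call at each level.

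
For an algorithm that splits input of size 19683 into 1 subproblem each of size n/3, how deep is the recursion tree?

For divide and conquer with division factor 3:

Problem sizes at each level:
Level 0: 19683
Level 1: 6561
Level 2: 2187
Level 3: 729
Level 4: 243
Level 5: 81
Level 6: 27
Level 7: 9
Level 8: 3
Level 9: 1

The root is level 0 and the size-1 base case is level 9 (the tree spans levels 0 through 9, i.e. 10 levels counting the root), so the depth is the number of divisions: log_3(19683) = 9

The recursion tree depth is log_3(19683) = 9. At each level, the problem size is divided by 3, so it takes 9 divisions to reduce to a base case of size 1. The algorithm makes 1 recursive call at each level.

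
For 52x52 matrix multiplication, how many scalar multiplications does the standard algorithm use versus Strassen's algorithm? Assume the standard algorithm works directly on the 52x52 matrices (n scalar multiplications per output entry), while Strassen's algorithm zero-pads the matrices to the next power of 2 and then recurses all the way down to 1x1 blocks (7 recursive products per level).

Matrix multiplication for 52x52 matrices:

Strassen's algorithm requires power-of-2 dimensions. Pad 52x52 to 64x64 (next power of 2).

Standard algorithm: 52^3 = 140608 multiplications
Strassen's algorithm: 7^(log2(64)) = 7^6 = 117649 multiplications
Savings: 140608 - 117649 = 22959 multiplications

Standard: 140608 multiplications (52^3). Strassen: 117649 multiplications (7^6, after padding to 64x64). Strassen reduces 8 recursive multiplications to 7 at each level.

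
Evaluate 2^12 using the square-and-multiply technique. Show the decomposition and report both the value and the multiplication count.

Computing 2^12 by squaring (build up from 2^1; each line after the first costs one multiplication):

2^1 = 2
2^2 = (2^1)^2 = 2^2 = 4
2^3 = 2 * 2^2 = 2 * 4 = 8
2^6 = (2^3)^2 = 8^2 = 64
2^12 = (2^6)^2 = 64^2 = 4096

Result: 4096
Multiplications needed: 4 (4 lines after 2^1)

2^12 = 4096. Using exponentiation by squaring, this requires 4 multiplications. The key idea: if the exponent is even, square the half-power; if odd, multiply by the base once.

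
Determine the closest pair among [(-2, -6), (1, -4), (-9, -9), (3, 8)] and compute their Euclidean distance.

Computing all pairwise distances among 4 points:

d((-2, -6), (1, -4)) = 3.6056 <-- minimum
d((-2, -6), (-9, -9)) = 7.6158
d((-2, -6), (3, 8)) = 14.8661
d((1, -4), (-9, -9)) = 11.1803
d((1, -4), (3, 8)) = 12.1655
d((-9, -9), (3, 8)) = 20.8087

Closest pair: (-2, -6) and (1, -4) with distance 3.6056

The closest pair is (-2, -6) and (1, -4) with Euclidean distance 3.6056. For 4 points, brute-force pairwise comparison is shown above. For large n, the divide-and-conquer algorithm (sort by x, recurse on halves, check the dividing strip) achieves O(n log n).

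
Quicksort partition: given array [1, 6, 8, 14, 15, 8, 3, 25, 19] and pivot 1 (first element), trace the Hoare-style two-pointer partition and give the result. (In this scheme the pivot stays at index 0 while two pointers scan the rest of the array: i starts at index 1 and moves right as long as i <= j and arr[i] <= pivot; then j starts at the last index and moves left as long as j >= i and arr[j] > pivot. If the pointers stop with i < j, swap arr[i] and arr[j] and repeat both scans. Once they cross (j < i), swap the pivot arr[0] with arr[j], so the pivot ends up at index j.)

Hoare-style two-pointer partition with pivot = 1:

Initial array: [1, 6, 8, 14, 15, 8, 3, 25, 19]

Pointers start at i = 1, j = 8.
i ends at 1, j ends at 0: the pointers have crossed (j < i), so scanning stops.

j = 0, so swapping arr[0] with arr[j] leaves the pivot at position 0: [1, 6, 8, 14, 15, 8, 3, 25, 19]
Pivot position: 0

After partitioning with pivot 1, the array becomes [1, 6, 8, 14, 15, 8, 3, 25, 19]. The pivot is placed at index 0. All elements to the left of the pivot are <= 1, and all elements to the right are > 1.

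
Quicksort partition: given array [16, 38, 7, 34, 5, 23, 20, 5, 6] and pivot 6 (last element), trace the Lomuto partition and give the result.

Lomuto partition with pivot = 6:

Initial array: [16, 38, 7, 34, 5, 23, 20, 5, 6]

arr[0]=16 > 6: no swap
arr[1]=38 > 6: no swap
arr[2]=7 > 6: no swap
arr[3]=34 > 6: no swap
arr[4]=5 <= 6: swap with position 0, array becomes [5, 38, 7, 34, 16, 23, 20, 5, 6]
arr[5]=23 > 6: no swap
arr[6]=20 > 6: no swap
arr[7]=5 <= 6: swap with position 1, array becomes [5, 5, 7, 34, 16, 23, 20, 38, 6]

Place pivot at position 2: [5, 5, 6, 34, 16, 23, 20, 38, 7]
Pivot position: 2

After partitioning with pivot 6, the array becomes [5, 5, 6, 34, 16, 23, 20, 38, 7]. The pivot is placed at index 2. All elements to the left of the pivot are <= 6, and all elements to the right are > 6.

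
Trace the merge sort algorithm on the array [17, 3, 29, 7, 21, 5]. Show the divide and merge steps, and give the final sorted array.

Merge sort trace:

Split: [17, 3, 29, 7, 21, 5] -> [17, 3, 29] and [7, 21, 5]
  Split: [17, 3, 29] -> [17] and [3, 29]
    Split: [3, 29] -> [3] and [29]
    Merge: [3] + [29] -> [3, 29]
  Merge: [17] + [3, 29] -> [3, 17, 29]
  Split: [7, 21, 5] -> [7] and [21, 5]
    Split: [21, 5] -> [21] and [5]
    Merge: [21] + [5] -> [5, 21]
  Merge: [7] + [5, 21] -> [5, 7, 21]
Merge: [3, 17, 29] + [5, 7, 21] -> [3, 5, 7, 17, 21, 29]

Final sorted array: [3, 5, 7, 17, 21, 29]

The merge sort proceeds by recursively splitting the array and merging sorted halves.
After all merges, the sorted array is [3, 5, 7, 17, 21, 29].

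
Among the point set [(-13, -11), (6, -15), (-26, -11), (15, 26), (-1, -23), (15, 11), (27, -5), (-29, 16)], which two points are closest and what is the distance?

Computing all pairwise distances among 8 points:

d((-13, -11), (6, -15)) = 19.4165
d((-13, -11), (-26, -11)) = 13.0
d((-13, -11), (15, 26)) = 46.4004
d((-13, -11), (-1, -23)) = 16.9706
d((-13, -11), (15, 11)) = 35.609
d((-13, -11), (27, -5)) = 40.4475
d((-13, -11), (-29, 16)) = 31.3847
d((6, -15), (-26, -11)) = 32.249
d((6, -15), (15, 26)) = 41.9762
d((6, -15), (-1, -23)) = 10.6301 <-- minimum
d((6, -15), (15, 11)) = 27.5136
d((6, -15), (27, -5)) = 23.2594
d((6, -15), (-29, 16)) = 46.7547
d((-26, -11), (15, 26)) = 55.2268
d((-26, -11), (-1, -23)) = 27.7308
d((-26, -11), (15, 11)) = 46.5296
d((-26, -11), (27, -5)) = 53.3385
d((-26, -11), (-29, 16)) = 27.1662
d((15, 26), (-1, -23)) = 51.5461
d((15, 26), (15, 11)) = 15.0
d((15, 26), (27, -5)) = 33.2415
d((15, 26), (-29, 16)) = 45.1221
d((-1, -23), (15, 11)) = 37.5766
d((-1, -23), (27, -5)) = 33.2866
d((-1, -23), (-29, 16)) = 48.0104
d((15, 11), (27, -5)) = 20.0
d((15, 11), (-29, 16)) = 44.2832
d((27, -5), (-29, 16)) = 59.808

Closest pair: (6, -15) and (-1, -23) with distance 10.6301

The closest pair is (6, -15) and (-1, -23) with Euclidean distance 10.6301. For 8 points, brute-force pairwise comparison is shown above. For large n, the divide-and-conquer algorithm (sort by x, recurse on halves, check the dividing strip) achieves O(n log n).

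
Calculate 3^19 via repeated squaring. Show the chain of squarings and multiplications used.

Computing 3^19 by squaring (build up from 3^1; each line after the first costs one multiplication):

3^1 = 3
3^2 = (3^1)^2 = 3^2 = 9
3^4 = (3^2)^2 = 9^2 = 81
3^8 = (3^4)^2 = 81^2 = 6561
3^9 = 3 * 3^8 = 3 * 6561 = 19683
3^18 = (3^9)^2 = 19683^2 = 387420489
3^19 = 3 * 3^18 = 3 * 387420489 = 1162261467

Result: 1162261467
Multiplications needed: 6 (6 lines after 3^1)

3^19 = 1162261467. Using exponentiation by squaring, this requires 6 multiplications. The key idea: if the exponent is even, square the half-power; if odd, multiply by the base once.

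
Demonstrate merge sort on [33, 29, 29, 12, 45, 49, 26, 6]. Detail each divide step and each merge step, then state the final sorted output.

Merge sort trace:

Split: [33, 29, 29, 12, 45, 49, 26, 6] -> [33, 29, 29, 12] and [45, 49, 26, 6]
  Split: [33, 29, 29, 12] -> [33, 29] and [29, 12]
    Split: [33, 29] -> [33] and [29]
    Merge: [33] + [29] -> [29, 33]
    Split: [29, 12] -> [29] and [12]
    Merge: [29] + [12] -> [12, 29]
  Merge: [29, 33] + [12, 29] -> [12, 29, 29, 33]
  Split: [45, 49, 26, 6] -> [45, 49] and [26, 6]
    Split: [45, 49] -> [45] and [49]
    Merge: [45] + [49] -> [45, 49]
    Split: [26, 6] -> [26] and [6]
    Merge: [26] + [6] -> [6, 26]
  Merge: [45, 49] + [6, 26] -> [6, 26, 45, 49]
Merge: [12, 29, 29, 33] + [6, 26, 45, 49] -> [6, 12, 26, 29, 29, 33, 45, 49]

Final sorted array: [6, 12, 26, 29, 29, 33, 45, 49]

The merge sort proceeds by recursively splitting the array and merging sorted halves.
After all merges, the sorted array is [6, 12, 26, 29, 29, 33, 45, 49].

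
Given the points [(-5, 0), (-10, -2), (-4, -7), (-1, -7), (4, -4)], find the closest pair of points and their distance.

Computing all pairwise distances among 5 points:

d((-5, 0), (-10, -2)) = 5.3852
d((-5, 0), (-4, -7)) = 7.0711
d((-5, 0), (-1, -7)) = 8.0623
d((-5, 0), (4, -4)) = 9.8489
d((-10, -2), (-4, -7)) = 7.8102
d((-10, -2), (-1, -7)) = 10.2956
d((-10, -2), (4, -4)) = 14.1421
d((-4, -7), (-1, -7)) = 3.0 <-- minimum
d((-4, -7), (4, -4)) = 8.544
d((-1, -7), (4, -4)) = 5.831

Closest pair: (-4, -7) and (-1, -7) with distance 3.0

The closest pair is (-4, -7) and (-1, -7) with Euclidean distance 3.0. For 5 points, brute-force pairwise comparison is shown above. For large n, the divide-and-conquer algorithm (sort by x, recurse on halves, check the dividing strip) achieves O(n log n).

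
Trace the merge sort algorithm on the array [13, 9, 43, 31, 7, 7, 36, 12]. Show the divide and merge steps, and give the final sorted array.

Merge sort trace:

Split: [13, 9, 43, 31, 7, 7, 36, 12] -> [13, 9, 43, 31] and [7, 7, 36, 12]
  Split: [13, 9, 43, 31] -> [13, 9] and [43, 31]
    Split: [13, 9] -> [13] and [9]
    Merge: [13] + [9] -> [9, 13]
    Split: [43, 31] -> [43] and [31]
    Merge: [43] + [31] -> [31, 43]
  Merge: [9, 13] + [31, 43] -> [9, 13, 31, 43]
  Split: [7, 7, 36, 12] -> [7, 7] and [36, 12]
    Split: [7, 7] -> [7] and [7]
    Merge: [7] + [7] -> [7, 7]
    Split: [36, 12] -> [36] and [12]
    Merge: [36] + [12] -> [12, 36]
  Merge: [7, 7] + [12, 36] -> [7, 7, 12, 36]
Merge: [9, 13, 31, 43] + [7, 7, 12, 36] -> [7, 7, 9, 12, 13, 31, 36, 43]

Final sorted array: [7, 7, 9, 12, 13, 31, 36, 43]

The merge sort proceeds by recursively splitting the array and merging sorted halves.
After all merges, the sorted array is [7, 7, 9, 12, 13, 31, 36, 43].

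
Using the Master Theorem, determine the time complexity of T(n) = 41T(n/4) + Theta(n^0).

Master Theorem for T(n) = 41T(n/4) + O(n^0):

a = 41, b = 4, c = 0
log_b(a) = log_4(41) = 2.6788

Case 1: c = 0 < log_4(41) = 2.6788
T(n) = O(n^(log_4 41))

For T(n) = 41T(n/4) + O(n^0): log_4(41) = 2.6788. This is Case 1 of the Master Theorem (c < log_b(a), work dominated by leaves), giving O(n^(log_4 41)).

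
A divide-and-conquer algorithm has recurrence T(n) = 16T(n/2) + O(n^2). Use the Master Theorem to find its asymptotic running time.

Master Theorem for T(n) = 16T(n/2) + O(n^2):

a = 16, b = 2, c = 2
log_b(a) = log_2(16) = 4.0000

Case 1: c = 2 < log_2(16) = 4.0000
T(n) = O(n^(log_2 16)) = O(n^4)

For T(n) = 16T(n/2) + O(n^2): log_2(16) = 4.0000. This is Case 1 of the Master Theorem (c < log_b(a), work dominated by leaves), giving O(n^4).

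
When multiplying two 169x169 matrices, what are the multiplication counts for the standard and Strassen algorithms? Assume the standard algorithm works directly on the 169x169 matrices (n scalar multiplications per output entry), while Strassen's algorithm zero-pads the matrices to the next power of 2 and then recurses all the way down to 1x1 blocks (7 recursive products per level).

Matrix multiplication for 169x169 matrices:

Strassen's algorithm requires power-of-2 dimensions. Pad 169x169 to 256x256 (next power of 2).

Standard algorithm: 169^3 = 4826809 multiplications
Strassen's algorithm: 7^(log2(256)) = 7^8 = 5764801 multiplications
Difference: 4826809 - 5764801 = -937992 (Strassen uses MORE here due to padding overhead — for small or just-over-power-of-2 n, padding can outweigh the per-level savings)

Standard: 4826809 multiplications (169^3). Strassen: 5764801 multiplications (7^8, after padding to 256x256). Strassen reduces 8 recursive multiplications to 7 at each level.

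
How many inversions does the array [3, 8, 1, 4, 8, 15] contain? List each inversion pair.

Finding inversions in [3, 8, 1, 4, 8, 15]:

(0, 2): arr[0]=3 > arr[2]=1
(1, 2): arr[1]=8 > arr[2]=1
(1, 3): arr[1]=8 > arr[3]=4

Total inversions: 3

The array has 3 inversion(s): (0,2), (1,2), (1,3). Each pair (i,j) satisfies i < j and arr[i] > arr[j].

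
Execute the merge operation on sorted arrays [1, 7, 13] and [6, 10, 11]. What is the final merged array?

Merging process:

Compare 1 vs 6: take 1 from left. Merged: [1]
Compare 7 vs 6: take 6 from right. Merged: [1, 6]
Compare 7 vs 10: take 7 from left. Merged: [1, 6, 7]
Compare 13 vs 10: take 10 from right. Merged: [1, 6, 7, 10]
Compare 13 vs 11: take 11 from right. Merged: [1, 6, 7, 10, 11]
Append remaining from left: [13]. Merged: [1, 6, 7, 10, 11, 13]

Final merged array: [1, 6, 7, 10, 11, 13]
Total comparisons: 5

The merged array is [1, 6, 7, 10, 11, 13], requiring 5 comparisons. The merge step runs in O(n) time where n is the total number of elements.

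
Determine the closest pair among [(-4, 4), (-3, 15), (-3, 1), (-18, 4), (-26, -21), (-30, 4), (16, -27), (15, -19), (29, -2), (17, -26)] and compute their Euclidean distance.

Computing all pairwise distances among 10 points:

d((-4, 4), (-3, 15)) = 11.0454
d((-4, 4), (-3, 1)) = 3.1623
d((-4, 4), (-18, 4)) = 14.0
d((-4, 4), (-26, -21)) = 33.3017
d((-4, 4), (-30, 4)) = 26.0
d((-4, 4), (16, -27)) = 36.8917
d((-4, 4), (15, -19)) = 29.8329
d((-4, 4), (29, -2)) = 33.541
d((-4, 4), (17, -26)) = 36.6197
d((-3, 15), (-3, 1)) = 14.0
d((-3, 15), (-18, 4)) = 18.6011
d((-3, 15), (-26, -21)) = 42.72
d((-3, 15), (-30, 4)) = 29.1548
d((-3, 15), (16, -27)) = 46.0977
d((-3, 15), (15, -19)) = 38.4708
d((-3, 15), (29, -2)) = 36.2353
d((-3, 15), (17, -26)) = 45.618
d((-3, 1), (-18, 4)) = 15.2971
d((-3, 1), (-26, -21)) = 31.8277
d((-3, 1), (-30, 4)) = 27.1662
d((-3, 1), (16, -27)) = 33.8378
d((-3, 1), (15, -19)) = 26.9072
d((-3, 1), (29, -2)) = 32.1403
d((-3, 1), (17, -26)) = 33.6006
d((-18, 4), (-26, -21)) = 26.2488
d((-18, 4), (-30, 4)) = 12.0
d((-18, 4), (16, -27)) = 46.0109
d((-18, 4), (15, -19)) = 40.2244
d((-18, 4), (29, -2)) = 47.3814
d((-18, 4), (17, -26)) = 46.0977
d((-26, -21), (-30, 4)) = 25.318
d((-26, -21), (16, -27)) = 42.4264
d((-26, -21), (15, -19)) = 41.0488
d((-26, -21), (29, -2)) = 58.1893
d((-26, -21), (17, -26)) = 43.2897
d((-30, 4), (16, -27)) = 55.4707
d((-30, 4), (15, -19)) = 50.5371
d((-30, 4), (29, -2)) = 59.3043
d((-30, 4), (17, -26)) = 55.7584
d((16, -27), (15, -19)) = 8.0623
d((16, -27), (29, -2)) = 28.178
d((16, -27), (17, -26)) = 1.4142 <-- minimum
d((15, -19), (29, -2)) = 22.0227
d((15, -19), (17, -26)) = 7.2801
d((29, -2), (17, -26)) = 26.8328

Closest pair: (16, -27) and (17, -26) with distance 1.4142

The closest pair is (16, -27) and (17, -26) with Euclidean distance 1.4142. For 10 points, brute-force pairwise comparison is shown above. For large n, the divide-and-conquer algorithm (sort by x, recurse on halves, check the dividing strip) achieves O(n log n).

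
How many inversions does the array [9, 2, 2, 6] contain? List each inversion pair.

Finding inversions in [9, 2, 2, 6]:

(0, 1): arr[0]=9 > arr[1]=2
(0, 2): arr[0]=9 > arr[2]=2
(0, 3): arr[0]=9 > arr[3]=6

Total inversions: 3

The array has 3 inversion(s): (0,1), (0,2), (0,3). Each pair (i,j) satisfies i < j and arr[i] > arr[j].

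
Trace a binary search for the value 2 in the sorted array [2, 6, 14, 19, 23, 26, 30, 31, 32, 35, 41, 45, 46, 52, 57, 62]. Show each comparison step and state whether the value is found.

Binary search for 2 in [2, 6, 14, 19, 23, 26, 30, 31, 32, 35, 41, 45, 46, 52, 57, 62]:

lo=0, hi=15, mid=7, arr[mid]=31 -> 31 > 2, search left half
lo=0, hi=6, mid=3, arr[mid]=19 -> 19 > 2, search left half
lo=0, hi=2, mid=1, arr[mid]=6 -> 6 > 2, search left half
lo=0, hi=0, mid=0, arr[mid]=2 -> Found target at index 0!

Binary search finds 2 at index 0 after 4 comparisons. The search repeatedly halves the search space by comparing with the middle element.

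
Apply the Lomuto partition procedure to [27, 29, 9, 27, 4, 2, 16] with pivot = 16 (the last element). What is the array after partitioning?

Lomuto partition with pivot = 16:

Initial array: [27, 29, 9, 27, 4, 2, 16]

arr[0]=27 > 16: no swap
arr[1]=29 > 16: no swap
arr[2]=9 <= 16: swap with position 0, array becomes [9, 29, 27, 27, 4, 2, 16]
arr[3]=27 > 16: no swap
arr[4]=4 <= 16: swap with position 1, array becomes [9, 4, 27, 27, 29, 2, 16]
arr[5]=2 <= 16: swap with position 2, array becomes [9, 4, 2, 27, 29, 27, 16]

Place pivot at position 3: [9, 4, 2, 16, 29, 27, 27]
Pivot position: 3

After partitioning with pivot 16, the array becomes [9, 4, 2, 16, 29, 27, 27]. The pivot is placed at index 3. All elements to the left of the pivot are <= 16, and all elements to the right are > 16.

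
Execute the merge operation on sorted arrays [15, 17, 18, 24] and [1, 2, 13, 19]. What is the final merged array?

Merging process:

Compare 15 vs 1: take 1 from right. Merged: [1]
Compare 15 vs 2: take 2 from right. Merged: [1, 2]
Compare 15 vs 13: take 13 from right. Merged: [1, 2, 13]
Compare 15 vs 19: take 15 from left. Merged: [1, 2, 13, 15]
Compare 17 vs 19: take 17 from left. Merged: [1, 2, 13, 15, 17]
Compare 18 vs 19: take 18 from left. Merged: [1, 2, 13, 15, 17, 18]
Compare 24 vs 19: take 19 from right. Merged: [1, 2, 13, 15, 17, 18, 19]
Append remaining from left: [24]. Merged: [1, 2, 13, 15, 17, 18, 19, 24]

Final merged array: [1, 2, 13, 15, 17, 18, 19, 24]
Total comparisons: 7

The merged array is [1, 2, 13, 15, 17, 18, 19, 24], requiring 7 comparisons. The merge step runs in O(n) time where n is the total number of elements.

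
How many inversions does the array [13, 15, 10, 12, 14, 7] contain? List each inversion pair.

Finding inversions in [13, 15, 10, 12, 14, 7]:

(0, 2): arr[0]=13 > arr[2]=10
(0, 3): arr[0]=13 > arr[3]=12
(0, 5): arr[0]=13 > arr[5]=7
(1, 2): arr[1]=15 > arr[2]=10
(1, 3): arr[1]=15 > arr[3]=12
(1, 4): arr[1]=15 > arr[4]=14
(1, 5): arr[1]=15 > arr[5]=7
(2, 5): arr[2]=10 > arr[5]=7
(3, 5): arr[3]=12 > arr[5]=7
(4, 5): arr[4]=14 > arr[5]=7

Total inversions: 10

The array has 10 inversion(s): (0,2), (0,3), (0,5), (1,2), (1,3), (1,4), (1,5), (2,5), (3,5), (4,5). Each pair (i,j) satisfies i < j and arr[i] > arr[j].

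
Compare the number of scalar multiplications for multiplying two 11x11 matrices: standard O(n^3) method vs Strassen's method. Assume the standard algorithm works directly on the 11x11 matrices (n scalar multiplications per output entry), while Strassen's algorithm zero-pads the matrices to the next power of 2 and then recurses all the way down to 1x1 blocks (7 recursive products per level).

Matrix multiplication for 11x11 matrices:

Strassen's algorithm requires power-of-2 dimensions. Pad 11x11 to 16x16 (next power of 2).

Standard algorithm: 11^3 = 1331 multiplications
Strassen's algorithm: 7^(log2(16)) = 7^4 = 2401 multiplications
Difference: 1331 - 2401 = -1070 (Strassen uses MORE here due to padding overhead — for small or just-over-power-of-2 n, padding can outweigh the per-level savings)

Standard: 1331 multiplications (11^3). Strassen: 2401 multiplications (7^4, after padding to 16x16). Strassen reduces 8 recursive multiplications to 7 at each level.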